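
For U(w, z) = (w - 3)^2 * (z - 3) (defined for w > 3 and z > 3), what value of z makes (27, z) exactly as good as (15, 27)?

U(15, 27) = 3456.
Set U(27, z) = 3456 and solve.
With w = 27: (27 − 3)^2 = 576, so (z − 3) = 3456/576 = 6.
So z = 3 + 6 = 9.
Check: U(27, 9) = 3456.

z = 9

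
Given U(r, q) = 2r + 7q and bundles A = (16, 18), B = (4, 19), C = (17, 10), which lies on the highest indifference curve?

Bundle A

Evaluate utility at each bundle:
U(A) = 158.
U(B) = 141.
U(C) = 104.
Highest utility is A, so A ≻ B ≻ C.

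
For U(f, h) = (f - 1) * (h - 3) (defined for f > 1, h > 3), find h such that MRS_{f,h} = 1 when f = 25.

MU_f = (h−3), MU_h = (f−1).
MRS = (h−3)/(f−1).
Substitute f = 25: MRS = (h − 3)/24. Setting this equal to 1 gives h − 3 = 1·24 = 24, so h = 27.

h = 27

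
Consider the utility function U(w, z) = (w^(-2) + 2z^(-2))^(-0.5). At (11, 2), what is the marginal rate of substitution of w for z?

For CES with ρ = -2, MRS = (1/2)·(z/w)^3.
At (11, 2): MRS = 4/1331.
That is, one extra unit of w is worth 4/1331 units of z at the margin.

MRS = 4/1331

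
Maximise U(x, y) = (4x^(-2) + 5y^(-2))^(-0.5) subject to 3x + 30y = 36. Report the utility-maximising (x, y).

For CES with ρ = -2, MRS = (4/5)·(y/x)^3.
Tangency: set MRS = p_x/p_y = 3/30 = 0.1.
So (y/x)^3 = 0.125; taking the cube root, y/x = 0.5, i.e. y = 0.5·x.
Substitute into the budget 3·x + 30·y = 36: 18·x = 36, so x* = 2 and y* = 0.5·2 = 1.

x* = 2, y* = 1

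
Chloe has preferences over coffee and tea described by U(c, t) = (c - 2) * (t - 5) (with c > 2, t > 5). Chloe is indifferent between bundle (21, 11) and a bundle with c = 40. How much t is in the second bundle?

t = 8

U(21, 11) = 114.
Set U(40, t) = 114 and solve.
With c = 40: (40 − 2) = 38, so (t − 5) = 114/38 = 3.
So t = 5 + 3 = 8.
Check: U(40, 8) = 114.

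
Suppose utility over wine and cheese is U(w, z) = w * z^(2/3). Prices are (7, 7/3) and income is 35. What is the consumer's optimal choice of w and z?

w* = 3, z* = 6

MU_w = z^(2/3) and MU_z = 2/3·w·z^(-1/3).
MRS = MU_w/MU_z = (1.5)·z/w.
Tangency: set MRS = p_w/p_z = 7/(7/3) = 3.
So (1.5)·z/w = 3, i.e. z = 2·w.
Substitute into the budget 7·w + (7/3)·z = 35: (35/3)·w = 35, so w* = 3.
Then z* = 2·3 = 6.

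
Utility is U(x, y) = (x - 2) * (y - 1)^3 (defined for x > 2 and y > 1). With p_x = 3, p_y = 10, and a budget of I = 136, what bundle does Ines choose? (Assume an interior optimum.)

MU_x = (y−1)^3, MU_y = 3·(x−2)·(y−1)^2.
MRS = (1/3)·(y−1)/(x−2).
Tangency: set MRS = p_x/p_y = 3/10 = 0.3.
So (1/3)·(y − 1)/(x − 2) = 0.3, i.e. (y − 1) = 0.9·(x − 2).
Rewrite the budget in excess-of-subsistence terms: 3·(x − 2) + 10·(y − 1) = 136 − 3·2 − 10·1 = 120.
Substituting, 12·(x − 2) = 120, so x − 2 = 10 and x* = 12.
Then y − 1 = 0.9·10 = 9, so y* = 10.

x* = 12, y* = 10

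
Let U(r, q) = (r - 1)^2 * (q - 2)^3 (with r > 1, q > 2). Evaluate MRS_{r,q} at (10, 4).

MRS = 4/27

MU_r = 2·(r−1)·(q−2)^3, MU_q = 3·(r−1)^2·(q−2)^2.
MRS = (2/3)·(q−2)/(r−1).
At (10, 4): MRS = 4/27.
That is, one extra unit of r is worth 4/27 units of q at the margin.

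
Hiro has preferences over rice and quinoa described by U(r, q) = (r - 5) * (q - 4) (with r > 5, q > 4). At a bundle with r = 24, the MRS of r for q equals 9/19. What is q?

q = 13

MU_r = (q−4), MU_q = (r−5).
MRS = (q−4)/(r−5).
Substitute r = 24: MRS = (q − 4)/19. Setting this equal to 9/19 gives q − 4 = (9/19)·19 = 9, so q = 13.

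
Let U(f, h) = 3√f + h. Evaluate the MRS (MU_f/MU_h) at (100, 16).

MU_f = 3/(2√f), MU_h = 1.
MRS = 3/(2√f) ÷ 1.
At (100, 16): MRS = 0.15.
The indifference curve has slope −0.15 at this bundle.

MRS = 0.15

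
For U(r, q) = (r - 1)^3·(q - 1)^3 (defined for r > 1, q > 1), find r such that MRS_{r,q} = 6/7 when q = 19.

MU_r = 3·(r−1)^2·(q−1)^3, MU_q = 3·(r−1)^3·(q−1)^2.
MRS = (q−1)/(r−1).
Substitute q = 19: MRS = 18/(r − 1). Setting this equal to 6/7 gives r − 1 = 18/(6/7) = 21, so r = 22.

r = 22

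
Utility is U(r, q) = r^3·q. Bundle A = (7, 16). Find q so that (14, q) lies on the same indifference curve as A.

U(7, 16) = 5488.
Set U(14, q) = 5488 and solve.
With r = 14: 14^3 = 2744, so q = 5488/2744 = 2.
Check: U(14, 2) = 5488.

q = 2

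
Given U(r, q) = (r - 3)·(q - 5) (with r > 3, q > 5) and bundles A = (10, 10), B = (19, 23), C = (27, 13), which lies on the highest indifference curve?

Evaluate utility at each bundle:
U(A) = 35.
U(B) = 288.
U(C) = 192.
Highest utility is B, so B ≻ C ≻ A.

Bundle B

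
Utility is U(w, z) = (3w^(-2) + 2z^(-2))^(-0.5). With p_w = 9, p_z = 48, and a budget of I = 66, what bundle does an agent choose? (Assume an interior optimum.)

For CES with ρ = -2, MRS = (3/2)·(z/w)^3.
Tangency: set MRS = p_w/p_z = 9/48 = 3/16.
So (z/w)^3 = 0.125; taking the cube root, z/w = 0.5, i.e. z = 0.5·w.
Substitute into the budget 9·w + 48·z = 66: 33·w = 66, so w* = 2 and z* = 0.5·2 = 1.

w* = 2, z* = 1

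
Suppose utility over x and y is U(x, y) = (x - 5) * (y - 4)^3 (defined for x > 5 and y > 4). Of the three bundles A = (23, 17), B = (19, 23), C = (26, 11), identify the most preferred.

Evaluate utility at each bundle:
U(A) = 39546.
U(B) = 96026.
U(C) = 7203.
Highest utility is B, so B ≻ A ≻ C.

Bundle B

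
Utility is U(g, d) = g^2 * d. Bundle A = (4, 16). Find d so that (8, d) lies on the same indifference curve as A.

d = 4

U(4, 16) = 256.
Set U(8, d) = 256 and solve.
With g = 8: 8^2 = 64, so d = 256/64 = 4.
Check: U(8, 4) = 256.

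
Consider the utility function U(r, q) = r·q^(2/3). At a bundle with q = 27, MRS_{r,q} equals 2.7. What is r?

MU_r = q^(2/3) and MU_q = 2/3·r·q^(-1/3).
MRS = MU_r/MU_q = (1.5)·q/r.
Substitute q = 27: MRS = 40.5/r. Setting 40.5/r = 2.7 gives r = 40.5/2.7 = 15.

r = 15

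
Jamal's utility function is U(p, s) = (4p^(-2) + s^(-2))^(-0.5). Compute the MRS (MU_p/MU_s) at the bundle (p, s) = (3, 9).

For CES with ρ = -2, MRS = (4/1)·(s/p)^3.
At (3, 9): MRS = 108.
So at (3, 9) the consumer would give up 108 units of s for one more unit of p.

MRS = 108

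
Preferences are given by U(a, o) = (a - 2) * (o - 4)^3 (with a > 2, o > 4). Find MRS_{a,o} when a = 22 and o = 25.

MU_a = (o−4)^3, MU_o = 3·(a−2)·(o−4)^2.
MRS = (1/3)·(o−4)/(a−2).
At (22, 25): MRS = 0.35.
So at (22, 25) the consumer would give up 0.35 units of o for one more unit of a.

MRS = 0.35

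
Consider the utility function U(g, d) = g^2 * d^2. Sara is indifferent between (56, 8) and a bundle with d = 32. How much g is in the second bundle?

U(56, 8) = 200704.
Set U(g, 32) = 200704 and solve.
With d = 32: 32^2 = 1024, so g^2 = 200704/1024 = 196; taking the square root, g = 14.
Check: U(14, 32) = 200704.

g = 14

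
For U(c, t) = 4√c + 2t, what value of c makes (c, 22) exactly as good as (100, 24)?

c = 121

U(100, 24) = 88.
Set U(c, 22) = 88 and solve.
With t = 22: 4√c = 88 − 2·22 = 44, so √c = 11 and c = 121.
Check: U(121, 22) = 88.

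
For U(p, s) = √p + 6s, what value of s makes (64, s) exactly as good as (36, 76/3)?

s = 25

U(36, 76/3) = 158.
Set U(64, s) = 158 and solve.
With p = 64: √64 = 8, so 6s = 158 − 8 = 150 and s = 25.
Check: U(64, 25) = 158.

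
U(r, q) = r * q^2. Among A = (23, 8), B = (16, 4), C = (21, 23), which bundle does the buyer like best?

Evaluate utility at each bundle:
U(A) = 1472.
U(B) = 256.
U(C) = 11109.
Highest utility is C, so C ≻ A ≻ B.

Bundle C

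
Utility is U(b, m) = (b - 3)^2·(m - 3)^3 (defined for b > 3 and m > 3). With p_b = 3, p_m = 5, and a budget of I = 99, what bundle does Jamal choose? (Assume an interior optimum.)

MU_b = 2·(b−3)·(m−3)^3, MU_m = 3·(b−3)^2·(m−3)^2.
MRS = (2/3)·(m−3)/(b−3).
Tangency: set MRS = p_b/p_m = 3/5 = 0.6.
So (2/3)·(m − 3)/(b − 3) = 0.6, i.e. (m − 3) = 0.9·(b − 3).
Rewrite the budget in excess-of-subsistence terms: 3·(b − 3) + 5·(m − 3) = 99 − 3·3 − 5·3 = 75.
Substituting, 7.5·(b − 3) = 75, so b − 3 = 10 and b* = 13.
Then m − 3 = 0.9·10 = 9, so m* = 12.

b* = 13, m* = 12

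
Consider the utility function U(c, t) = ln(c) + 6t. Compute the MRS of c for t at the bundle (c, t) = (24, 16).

MRS = 1/144

MU_c = 1/c, MU_t = 6.
MRS = 1/c ÷ 6.
At (24, 16): MRS = 1/144.
The indifference curve has slope −1/144 at this bundle.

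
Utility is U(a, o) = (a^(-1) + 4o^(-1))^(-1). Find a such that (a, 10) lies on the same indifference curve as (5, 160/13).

a = 8

U depends on (a, o) only through S = a^(-1) + 4o^(-1), so equal utility means equal S. At (5, 160/13): S = 21/40.
With o = 10: 4·10^(-1) = 0.4, so a^(-1) = 21/40 − 0.4 = 0.125.
Hence a = 1/0.125 = 8.
Check: U(8, 10) = 1.9048.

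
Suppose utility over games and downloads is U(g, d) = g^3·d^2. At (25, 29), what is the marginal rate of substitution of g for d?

MU_g = 3·g^2·d^2 and MU_d = 2·g^3·d.
MRS = MU_g/MU_d = (3/2)·d/g.
At (25, 29): MRS = 87/50.
The indifference curve has slope −87/50 at this bundle.

MRS = 87/50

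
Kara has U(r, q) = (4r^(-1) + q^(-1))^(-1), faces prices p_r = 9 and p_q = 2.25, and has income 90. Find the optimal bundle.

r* = 8, q* = 8

For CES with ρ = -1, MRS = (4/1)·(q/r)^2.
Tangency: set MRS = p_r/p_q = 9/2.25 = 4.
So (q/r)^2 = 1; taking the square root, q/r = 1, i.e. q = r.
Substitute into the budget 9·r + 2.25·q = 90: 11.25·r = 90, so r* = 8 and q* = 8.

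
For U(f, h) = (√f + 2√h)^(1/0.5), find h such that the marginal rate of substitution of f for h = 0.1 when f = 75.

h = 3

For CES with ρ = 0.5, MRS = (1/2)·√(h/f).
Setting (1/2)·√(h/75) = 0.1 gives √(h/75) = 0.2, so h/75 = 1/25 and h = 3.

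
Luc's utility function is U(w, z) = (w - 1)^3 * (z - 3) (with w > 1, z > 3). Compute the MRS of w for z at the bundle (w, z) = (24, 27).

MU_w = 3·(w−1)^2·(z−3), MU_z = (w−1)^3.
MRS = (3/1)·(z−3)/(w−1).
At (24, 27): MRS = 72/23.
That is, one extra unit of w is worth 72/23 units of z at the margin.

MRS = 72/23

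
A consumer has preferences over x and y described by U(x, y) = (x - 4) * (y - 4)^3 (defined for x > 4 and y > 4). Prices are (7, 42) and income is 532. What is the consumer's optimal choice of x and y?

MU_x = (y−4)^3, MU_y = 3·(x−4)·(y−4)^2.
MRS = (1/3)·(y−4)/(x−4).
Tangency: set MRS = p_x/p_y = 7/42 = 1/6.
So (1/3)·(y − 4)/(x − 4) = 1/6, i.e. (y − 4) = 0.5·(x − 4).
Rewrite the budget in excess-of-subsistence terms: 7·(x − 4) + 42·(y − 4) = 532 − 7·4 − 42·4 = 336.
Substituting, 28·(x − 4) = 336, so x − 4 = 12 and x* = 16.
Then y − 4 = 0.5·12 = 6, so y* = 10.

x* = 16, y* = 10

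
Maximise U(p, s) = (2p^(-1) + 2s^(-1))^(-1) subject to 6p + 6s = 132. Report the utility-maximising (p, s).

For CES with ρ = -1, MRS = (s/p)^2.
Tangency: set MRS = p_p/p_s = 6/6 = 1.
So (s/p)^2 = 1; taking the square root, s/p = 1, i.e. s = p.
Substitute into the budget 6·p + 6·s = 132: 12·p = 132, so p* = 11 and s* = 11.

p* = 11, s* = 11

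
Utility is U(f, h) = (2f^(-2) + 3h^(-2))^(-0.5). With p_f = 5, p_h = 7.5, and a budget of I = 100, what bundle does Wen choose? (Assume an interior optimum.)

For CES with ρ = -2, MRS = (2/3)·(h/f)^3.
Tangency: set MRS = p_f/p_h = 5/7.5 = 2/3.
So (h/f)^3 = 1; taking the cube root, h/f = 1, i.e. h = f.
Substitute into the budget 5·f + 7.5·h = 100: 12.5·f = 100, so f* = 8 and h* = 8.

f* = 8, h* = 8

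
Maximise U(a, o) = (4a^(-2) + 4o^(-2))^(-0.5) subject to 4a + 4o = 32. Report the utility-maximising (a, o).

For CES with ρ = -2, MRS = (o/a)^3.
Tangency: set MRS = p_a/p_o = 4/4 = 1.
So (o/a)^3 = 1; taking the cube root, o/a = 1, i.e. o = a.
Substitute into the budget 4·a + 4·o = 32: 8·a = 32, so a* = 4 and o* = 4.

a* = 4, o* = 4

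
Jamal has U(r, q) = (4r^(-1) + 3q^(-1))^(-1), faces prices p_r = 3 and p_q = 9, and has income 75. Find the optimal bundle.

r* = 10, q* = 5

For CES with ρ = -1, MRS = (4/3)·(q/r)^2.
Tangency: set MRS = p_r/p_q = 3/9 = 1/3.
So (q/r)^2 = 0.25; taking the square root, q/r = 0.5, i.e. q = 0.5·r.
Substitute into the budget 3·r + 9·q = 75: 7.5·r = 75, so r* = 10 and q* = 0.5·10 = 5.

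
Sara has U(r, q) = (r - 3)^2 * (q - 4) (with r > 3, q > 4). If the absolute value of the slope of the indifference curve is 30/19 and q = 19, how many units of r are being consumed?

r = 22

MU_r = 2·(r−3)·(q−4), MU_q = (r−3)^2.
MRS = (2/1)·(q−4)/(r−3).
Substitute q = 19: MRS = 30/(r − 3). Setting this equal to 30/19 gives r − 3 = 30/(30/19) = 19, so r = 22.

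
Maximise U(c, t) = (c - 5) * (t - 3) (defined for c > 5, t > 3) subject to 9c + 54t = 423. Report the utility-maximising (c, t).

MU_c = (t−3), MU_t = (c−5).
MRS = (t−3)/(c−5).
Tangency: set MRS = p_c/p_t = 9/54 = 1/6.
So (t − 3)/(c − 5) = 1/6, i.e. (t − 3) = (1/6)·(c − 5).
Rewrite the budget in excess-of-subsistence terms: 9·(c − 5) + 54·(t − 3) = 423 − 9·5 − 54·3 = 216.
Substituting, 18·(c − 5) = 216, so c − 5 = 12 and c* = 17.
Then t − 3 = (1/6)·12 = 2, so t* = 5.

c* = 17, t* = 5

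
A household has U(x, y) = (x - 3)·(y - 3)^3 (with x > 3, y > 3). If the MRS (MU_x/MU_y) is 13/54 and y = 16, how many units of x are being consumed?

x = 21

MU_x = (y−3)^3, MU_y = 3·(x−3)·(y−3)^2.
MRS = (1/3)·(y−3)/(x−3).
Substitute y = 16: MRS = (13/3)/(x − 3). Setting this equal to 13/54 gives x − 3 = (13/3)/(13/54) = 18, so x = 21.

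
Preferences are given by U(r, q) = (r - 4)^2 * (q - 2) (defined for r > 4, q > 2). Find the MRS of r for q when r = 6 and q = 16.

MRS = 14

MU_r = 2·(r−4)·(q−2), MU_q = (r−4)^2.
MRS = (2/1)·(q−2)/(r−4).
At (6, 16): MRS = 14.
The indifference curve has slope −14 at this bundle.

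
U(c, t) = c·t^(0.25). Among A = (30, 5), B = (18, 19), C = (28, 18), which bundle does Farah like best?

Bundle C

Evaluate utility at each bundle:
U(A) = 44.860.
U(B) = 37.580.
U(C) = 57.673.
Highest utility is C, so C ≻ A ≻ B.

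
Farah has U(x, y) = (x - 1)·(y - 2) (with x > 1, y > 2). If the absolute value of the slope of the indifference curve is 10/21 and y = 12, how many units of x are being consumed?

x = 22

MU_x = (y−2), MU_y = (x−1).
MRS = (y−2)/(x−1).
Substitute y = 12: MRS = 10/(x − 1). Setting this equal to 10/21 gives x − 1 = 10/(10/21) = 21, so x = 22.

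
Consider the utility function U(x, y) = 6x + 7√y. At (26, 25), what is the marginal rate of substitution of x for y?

MRS = 60/7

MU_x = 6, MU_y = 7/(2√y).
MRS = 6 ÷ (7/(2√y)).
At (26, 25): MRS = 60/7.
The indifference curve has slope −60/7 at this bundle.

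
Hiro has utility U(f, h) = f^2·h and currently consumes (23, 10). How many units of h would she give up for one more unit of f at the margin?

MU_f = 2·f·h and MU_h = f^2.
MRS = MU_f/MU_h = (2/1)·h/f.
At (23, 10): MRS = 20/23.
That is, one extra unit of f is worth 20/23 units of h at the margin.

MRS = 20/23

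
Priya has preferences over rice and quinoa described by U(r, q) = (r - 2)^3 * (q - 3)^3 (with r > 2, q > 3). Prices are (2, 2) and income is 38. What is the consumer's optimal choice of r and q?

r* = 9, q* = 10

MU_r = 3·(r−2)^2·(q−3)^3, MU_q = 3·(r−2)^3·(q−3)^2.
MRS = (q−3)/(r−2).
Tangency: set MRS = p_r/p_q = 2/2 = 1.
So (q − 3)/(r − 2) = 1, i.e. (q − 3) = (r − 2).
Rewrite the budget in excess-of-subsistence terms: 2·(r − 2) + 2·(q − 3) = 38 − 2·2 − 2·3 = 28.
Substituting, 4·(r − 2) = 28, so r − 2 = 7 and r* = 9.
Then q − 3 = 7, so q* = 10.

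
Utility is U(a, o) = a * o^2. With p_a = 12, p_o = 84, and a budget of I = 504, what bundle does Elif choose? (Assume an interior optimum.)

MU_a = o^2 and MU_o = 2·a·o.
MRS = MU_a/MU_o = (1/2)·o/a.
Tangency: set MRS = p_a/p_o = 12/84 = 1/7.
So (1/2)·o/a = 1/7, i.e. o = (2/7)·a.
Substitute into the budget 12·a + 84·o = 504: 36·a = 504, so a* = 14.
Then o* = (2/7)·14 = 4.

a* = 14, o* = 4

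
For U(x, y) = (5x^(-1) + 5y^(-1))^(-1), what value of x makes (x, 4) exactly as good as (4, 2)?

x = 2

U depends on (x, y) only through S = 5x^(-1) + 5y^(-1), so equal utility means equal S. At (4, 2): S = 3.75.
With y = 4: 5·4^(-1) = 1.25, so 5x^(-1) = 3.75 − 1.25 = 2.5, i.e. x^(-1) = 0.5.
Hence x = 1/0.5 = 2.
Check: U(2, 4) = 0.2667.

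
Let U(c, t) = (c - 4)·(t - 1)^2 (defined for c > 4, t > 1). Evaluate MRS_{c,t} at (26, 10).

MU_c = (t−1)^2, MU_t = 2·(c−4)·(t−1).
MRS = (1/2)·(t−1)/(c−4).
At (26, 10): MRS = 9/44.
That is, one extra unit of c is worth 9/44 units of t at the margin.

MRS = 9/44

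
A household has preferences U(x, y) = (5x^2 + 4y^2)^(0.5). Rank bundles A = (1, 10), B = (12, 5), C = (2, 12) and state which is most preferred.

Evaluate utility at each bundle:
U(A) = 20.125.
U(B) = 28.636.
U(C) = 24.413.
Highest utility is B, so B ≻ C ≻ A.

Bundle B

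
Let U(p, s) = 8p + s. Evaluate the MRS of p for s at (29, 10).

MU_p = 8, MU_s = 1, so MRS = 8/1 = 8 at every bundle.
At (29, 10): MRS = 8.
The indifference curve has slope −8 at this bundle.

MRS = 8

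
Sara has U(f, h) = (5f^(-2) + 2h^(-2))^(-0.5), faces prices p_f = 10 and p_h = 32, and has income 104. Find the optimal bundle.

f* = 4, h* = 2

For CES with ρ = -2, MRS = (5/2)·(h/f)^3.
Tangency: set MRS = p_f/p_h = 10/32 = 5/16.
So (h/f)^3 = 0.125; taking the cube root, h/f = 0.5, i.e. h = 0.5·f.
Substitute into the budget 10·f + 32·h = 104: 26·f = 104, so f* = 4 and h* = 0.5·4 = 2.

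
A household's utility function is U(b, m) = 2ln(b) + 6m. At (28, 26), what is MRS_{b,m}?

MU_b = 2/b, MU_m = 6.
MRS = 2/b ÷ 6.
At (28, 26): MRS = 1/84.
So at (28, 26) the consumer would give up 1/84 units of m for one more unit of b.

MRS = 1/84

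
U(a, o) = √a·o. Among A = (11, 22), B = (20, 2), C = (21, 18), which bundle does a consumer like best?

Bundle C

Evaluate utility at each bundle:
U(A) = 72.966.
U(B) = 8.944.
U(C) = 82.486.
Highest utility is C, so C ≻ A ≻ B.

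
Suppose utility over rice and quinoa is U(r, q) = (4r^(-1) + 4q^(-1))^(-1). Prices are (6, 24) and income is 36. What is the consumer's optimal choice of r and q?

r* = 2, q* = 1

For CES with ρ = -1, MRS = (q/r)^2.
Tangency: set MRS = p_r/p_q = 6/24 = 0.25.
So (q/r)^2 = 0.25; taking the square root, q/r = 0.5, i.e. q = 0.5·r.
Substitute into the budget 6·r + 24·q = 36: 18·r = 36, so r* = 2 and q* = 0.5·2 = 1.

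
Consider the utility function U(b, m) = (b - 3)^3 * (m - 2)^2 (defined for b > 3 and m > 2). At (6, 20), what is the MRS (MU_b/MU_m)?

MRS = 9

MU_b = 3·(b−3)^2·(m−2)^2, MU_m = 2·(b−3)^3·(m−2).
MRS = (3/2)·(m−2)/(b−3).
At (6, 20): MRS = 9.
That is, one extra unit of b is worth 9 units of m at the margin.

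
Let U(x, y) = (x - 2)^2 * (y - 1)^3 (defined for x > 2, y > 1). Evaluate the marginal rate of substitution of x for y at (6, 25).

MRS = 4

MU_x = 2·(x−2)·(y−1)^3, MU_y = 3·(x−2)^2·(y−1)^2.
MRS = (2/3)·(y−1)/(x−2).
At (6, 25): MRS = 4.
So at (6, 25) the consumer would give up 4 units of y for one more unit of x.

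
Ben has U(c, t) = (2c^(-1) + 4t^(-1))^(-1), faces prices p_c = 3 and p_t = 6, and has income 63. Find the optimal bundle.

For CES with ρ = -1, MRS = (2/4)·(t/c)^2.
Tangency: set MRS = p_c/p_t = 3/6 = 0.5.
So (t/c)^2 = 1; taking the square root, t/c = 1, i.e. t = c.
Substitute into the budget 3·c + 6·t = 63: 9·c = 63, so c* = 7 and t* = 7.

c* = 7, t* = 7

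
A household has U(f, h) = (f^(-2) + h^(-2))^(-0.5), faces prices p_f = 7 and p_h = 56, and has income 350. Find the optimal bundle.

For CES with ρ = -2, MRS = (h/f)^3.
Tangency: set MRS = p_f/p_h = 7/56 = 0.125.
So (h/f)^3 = 0.125; taking the cube root, h/f = 0.5, i.e. h = 0.5·f.
Substitute into the budget 7·f + 56·h = 350: 35·f = 350, so f* = 10 and h* = 0.5·10 = 5.

f* = 10, h* = 5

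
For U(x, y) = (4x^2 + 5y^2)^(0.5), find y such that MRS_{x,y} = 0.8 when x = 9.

y = 9

For CES with ρ = 2, MRS = (4/5)·(y/x)^(-1).
Setting (4/5)·(y/9)^(-1) = 0.8 gives (y/9)^(-1) = 1, so y/9 = 1 and y = 9.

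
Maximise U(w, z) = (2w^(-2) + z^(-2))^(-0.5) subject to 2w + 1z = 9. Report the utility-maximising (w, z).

For CES with ρ = -2, MRS = (2/1)·(z/w)^3.
Tangency: set MRS = p_w/p_z = 2/1 = 2.
So (z/w)^3 = 1; taking the cube root, z/w = 1, i.e. z = w.
Substitute into the budget 2·w + 1·z = 9: 3·w = 9, so w* = 3 and z* = 3.

w* = 3, z* = 3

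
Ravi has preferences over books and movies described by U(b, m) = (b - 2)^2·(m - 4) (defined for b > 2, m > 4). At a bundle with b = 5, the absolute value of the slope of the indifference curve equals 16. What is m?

MU_b = 2·(b−2)·(m−4), MU_m = (b−2)^2.
MRS = (2/1)·(m−4)/(b−2).
Substitute b = 5: MRS = (m − 4)/1.5. Setting this equal to 16 gives m − 4 = 16·1.5 = 24, so m = 28.

m = 28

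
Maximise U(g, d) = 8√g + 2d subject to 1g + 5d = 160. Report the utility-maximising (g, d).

g* = 100, d* = 12

MU_g = 8/(2√g), MU_d = 2.
MRS = 8/(2√g) ÷ 2.
Tangency: set MRS = p_g/p_d = 1/5 = 0.2.
MRS depends only on g: 2/√g = 0.2 ⇒ √g = 2/0.2 = 10 ⇒ g* = 100.
From the budget, 5·d = 160 − 1·100 = 60, so d* = 12.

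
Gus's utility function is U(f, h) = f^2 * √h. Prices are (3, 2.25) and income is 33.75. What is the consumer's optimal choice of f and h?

f* = 9, h* = 3

MU_f = 2·f·√h and MU_h = 0.5·f^2·h^(-0.5).
MRS = MU_f/MU_h = (4)·h/f.
Tangency: set MRS = p_f/p_h = 3/2.25 = 4/3.
So (4)·h/f = 4/3, i.e. h = (1/3)·f.
Substitute into the budget 3·f + 2.25·h = 33.75: 3.75·f = 33.75, so f* = 9.
Then h* = (1/3)·9 = 3.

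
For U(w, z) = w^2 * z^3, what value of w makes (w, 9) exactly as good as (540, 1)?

w = 20

U(540, 1) = 291600.
Set U(w, 9) = 291600 and solve.
With z = 9: 9^3 = 729, so w^2 = 291600/729 = 400; taking the square root, w = 20.
Check: U(20, 9) = 291600.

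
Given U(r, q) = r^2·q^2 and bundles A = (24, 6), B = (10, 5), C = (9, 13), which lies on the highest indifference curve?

Bundle A

Evaluate utility at each bundle:
U(A) = 20736.
U(B) = 2500.
U(C) = 13689.
Highest utility is A, so A ≻ C ≻ B.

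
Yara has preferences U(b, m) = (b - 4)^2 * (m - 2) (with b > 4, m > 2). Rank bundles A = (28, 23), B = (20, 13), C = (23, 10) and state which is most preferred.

Bundle A

Evaluate utility at each bundle:
U(A) = 12096.
U(B) = 2816.
U(C) = 2888.
Highest utility is A, so A ≻ C ≻ B.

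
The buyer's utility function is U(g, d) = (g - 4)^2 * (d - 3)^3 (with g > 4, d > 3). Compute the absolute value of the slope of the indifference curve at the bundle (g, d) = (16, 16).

MU_g = 2·(g−4)·(d−3)^3, MU_d = 3·(g−4)^2·(d−3)^2.
MRS = (2/3)·(d−3)/(g−4).
At (16, 16): MRS = 13/18.
The indifference curve has slope −13/18 at this bundle.

MRS = 13/18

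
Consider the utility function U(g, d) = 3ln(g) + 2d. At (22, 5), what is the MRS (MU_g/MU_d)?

MU_g = 3/g, MU_d = 2.
MRS = 3/g ÷ 2.
At (22, 5): MRS = 3/44.
So at (22, 5) the consumer would give up 3/44 units of d for one more unit of g.

MRS = 3/44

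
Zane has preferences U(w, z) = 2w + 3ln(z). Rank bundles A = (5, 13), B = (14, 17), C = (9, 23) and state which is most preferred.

Evaluate utility at each bundle:
U(A) = 17.695.
U(B) = 36.500.
U(C) = 27.406.
Highest utility is B, so B ≻ C ≻ A.

Bundle B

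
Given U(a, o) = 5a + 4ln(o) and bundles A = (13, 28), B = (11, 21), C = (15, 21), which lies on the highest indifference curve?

Bundle C

Evaluate utility at each bundle:
U(A) = 78.329.
U(B) = 67.178.
U(C) = 87.178.
Highest utility is C, so C ≻ A ≻ B.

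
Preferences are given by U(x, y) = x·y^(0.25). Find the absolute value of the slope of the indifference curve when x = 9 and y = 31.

MU_x = y^(0.25) and MU_y = 0.25·x·y^(-0.75).
MRS = MU_x/MU_y = (4)·y/x.
At (9, 31): MRS = 124/9.
The indifference curve has slope −124/9 at this bundle.

MRS = 124/9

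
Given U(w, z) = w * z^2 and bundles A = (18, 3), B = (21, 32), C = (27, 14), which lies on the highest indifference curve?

Evaluate utility at each bundle:
U(A) = 162.
U(B) = 21504.
U(C) = 5292.
Highest utility is B, so B ≻ C ≻ A.

Bundle B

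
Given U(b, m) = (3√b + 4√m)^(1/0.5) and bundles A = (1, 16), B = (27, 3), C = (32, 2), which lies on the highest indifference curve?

Evaluate utility at each bundle:
U(A) = 361.000.
U(B) = 507.000.
U(C) = 512.000.
Highest utility is C, so C ≻ B ≻ A.

Bundle C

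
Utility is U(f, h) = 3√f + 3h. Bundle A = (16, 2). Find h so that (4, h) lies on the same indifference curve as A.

U(16, 2) = 18.
Set U(4, h) = 18 and solve.
With f = 4: √4 = 2, so 3h = 18 − 3·2 = 12 and h = 4.
Check: U(4, 4) = 18.

h = 4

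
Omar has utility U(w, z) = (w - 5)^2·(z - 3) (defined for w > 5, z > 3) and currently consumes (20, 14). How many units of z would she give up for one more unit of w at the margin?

MRS = 22/15

MU_w = 2·(w−5)·(z−3), MU_z = (w−5)^2.
MRS = (2/1)·(z−3)/(w−5).
At (20, 14): MRS = 22/15.
So at (20, 14) the consumer would give up 22/15 units of z for one more unit of w.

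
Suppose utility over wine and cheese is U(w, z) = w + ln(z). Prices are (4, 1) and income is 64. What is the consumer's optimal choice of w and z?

MU_w = 1, MU_z = 1/z.
MRS = 1 ÷ (1/z).
Tangency: set MRS = p_w/p_z = 4/1 = 4.
MRS depends only on z: z = 4 ⇒ z* = 4.
From the budget, 4·w = 64 − 1·4 = 60, so w* = 15.

w* = 15, z* = 4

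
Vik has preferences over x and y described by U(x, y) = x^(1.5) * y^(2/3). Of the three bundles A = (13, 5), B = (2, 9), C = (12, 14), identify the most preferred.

Bundle C

Evaluate utility at each bundle:
U(A) = 137.055.
U(B) = 12.238.
U(C) = 241.467.
Highest utility is C, so C ≻ A ≻ B.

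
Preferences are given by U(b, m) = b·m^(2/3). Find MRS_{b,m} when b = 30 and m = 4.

MRS = 0.2

MU_b = m^(2/3) and MU_m = 2/3·b·m^(-1/3).
MRS = MU_b/MU_m = (1.5)·m/b.
At (30, 4): MRS = 0.2.
The indifference curve has slope −0.2 at this bundle.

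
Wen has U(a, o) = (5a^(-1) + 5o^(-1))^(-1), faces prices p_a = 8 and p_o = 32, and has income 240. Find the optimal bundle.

a* = 10, o* = 5

For CES with ρ = -1, MRS = (o/a)^2.
Tangency: set MRS = p_a/p_o = 8/32 = 0.25.
So (o/a)^2 = 0.25; taking the square root, o/a = 0.5, i.e. o = 0.5·a.
Substitute into the budget 8·a + 32·o = 240: 24·a = 240, so a* = 10 and o* = 0.5·10 = 5.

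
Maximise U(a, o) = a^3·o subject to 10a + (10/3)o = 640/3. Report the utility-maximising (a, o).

a* = 16, o* = 16

MU_a = 3·a^2·o and MU_o = a^3.
MRS = MU_a/MU_o = (3/1)·o/a.
Tangency: set MRS = p_a/p_o = 10/(10/3) = 3.
So (3/1)·o/a = 3, i.e. o = a.
Substitute into the budget 10·a + (10/3)·o = 640/3: (40/3)·a = 640/3, so a* = 16.
Then o* = 16.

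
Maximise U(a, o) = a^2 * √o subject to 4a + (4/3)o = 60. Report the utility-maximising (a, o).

MU_a = 2·a·√o and MU_o = 0.5·a^2·o^(-0.5).
MRS = MU_a/MU_o = (4)·o/a.
Tangency: set MRS = p_a/p_o = 4/(4/3) = 3.
So (4)·o/a = 3, i.e. o = 0.75·a.
Substitute into the budget 4·a + (4/3)·o = 60: 5·a = 60, so a* = 12.
Then o* = 0.75·12 = 9.

a* = 12, o* = 9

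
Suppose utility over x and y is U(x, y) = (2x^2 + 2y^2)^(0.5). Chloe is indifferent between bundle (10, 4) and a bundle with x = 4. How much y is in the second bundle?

y = 10

U depends on (x, y) only through S = 2x^2 + 2y^2, so equal utility means equal S. At (10, 4): S = 232.
With x = 4: 2·4^2 = 32, so 2y^2 = 232 − 32 = 200, i.e. y^2 = 100.
Hence y = √100 = 10.
Check: U(4, 10) = 15.2315.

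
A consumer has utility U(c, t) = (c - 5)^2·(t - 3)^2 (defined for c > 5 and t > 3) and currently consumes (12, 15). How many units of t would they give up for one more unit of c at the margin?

MU_c = 2·(c−5)·(t−3)^2, MU_t = 2·(c−5)^2·(t−3).
MRS = (t−3)/(c−5).
At (12, 15): MRS = 12/7.
So at (12, 15) the consumer would give up 12/7 units of t for one more unit of c.

MRS = 12/7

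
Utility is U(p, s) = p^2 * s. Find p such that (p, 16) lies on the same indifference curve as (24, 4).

U(24, 4) = 2304.
Set U(p, 16) = 2304 and solve.
With s = 16: p^2 = 2304/16 = 144; taking the square root, p = 12.
Check: U(12, 16) = 2304.

p = 12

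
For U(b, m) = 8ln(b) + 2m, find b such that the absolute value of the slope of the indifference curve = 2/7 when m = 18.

b = 14

MU_b = 8/b, MU_m = 2.
MRS = 8/b ÷ 2.
MRS depends only on b: 4/b = 2/7 ⇒ b = 4/(2/7) = 14.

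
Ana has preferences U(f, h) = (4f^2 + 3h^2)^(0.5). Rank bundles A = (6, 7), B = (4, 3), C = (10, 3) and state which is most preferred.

Evaluate utility at each bundle:
U(A) = 17.059.
U(B) = 9.539.
U(C) = 20.664.
Highest utility is C, so C ≻ A ≻ B.

Bundle C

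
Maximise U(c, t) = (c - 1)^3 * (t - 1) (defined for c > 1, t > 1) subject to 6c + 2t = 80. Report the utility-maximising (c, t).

c* = 10, t* = 10

MU_c = 3·(c−1)^2·(t−1), MU_t = (c−1)^3.
MRS = (3/1)·(t−1)/(c−1).
Tangency: set MRS = p_c/p_t = 6/2 = 3.
So (3/1)·(t − 1)/(c − 1) = 3, i.e. (t − 1) = (c − 1).
Rewrite the budget in excess-of-subsistence terms: 6·(c − 1) + 2·(t − 1) = 80 − 6·1 − 2·1 = 72.
Substituting, 8·(c − 1) = 72, so c − 1 = 9 and c* = 10.
Then t − 1 = 9, so t* = 10.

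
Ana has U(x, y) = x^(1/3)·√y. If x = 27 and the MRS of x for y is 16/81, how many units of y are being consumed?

y = 8

MU_x = 1/3·x^(-2/3)·√y and MU_y = 0.5·x^(1/3)·y^(-0.5).
MRS = MU_x/MU_y = (2/3)·y/x.
Substitute x = 27: MRS = y/40.5. Setting y/40.5 = 16/81 gives y = (16/81)·40.5 = 8.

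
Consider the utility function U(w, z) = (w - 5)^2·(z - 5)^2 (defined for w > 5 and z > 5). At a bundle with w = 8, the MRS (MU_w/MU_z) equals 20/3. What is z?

MU_w = 2·(w−5)·(z−5)^2, MU_z = 2·(w−5)^2·(z−5).
MRS = (z−5)/(w−5).
Substitute w = 8: MRS = (z − 5)/3. Setting this equal to 20/3 gives z − 5 = (20/3)·3 = 20, so z = 25.

z = 25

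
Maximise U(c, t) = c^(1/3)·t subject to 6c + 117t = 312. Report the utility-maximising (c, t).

c* = 13, t* = 2

MU_c = 1/3·c^(-2/3)·t and MU_t = c^(1/3).
MRS = MU_c/MU_t = (1/3)·t/c.
Tangency: set MRS = p_c/p_t = 6/117 = 2/39.
So (1/3)·t/c = 2/39, i.e. t = (2/13)·c.
Substitute into the budget 6·c + 117·t = 312: 24·c = 312, so c* = 13.
Then t* = (2/13)·13 = 2.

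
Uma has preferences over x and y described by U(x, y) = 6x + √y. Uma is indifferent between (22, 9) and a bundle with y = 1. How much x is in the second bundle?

U(22, 9) = 135.
Set U(x, 1) = 135 and solve.
With y = 1: √1 = 1, so 6x = 135 − 1 = 134 and x = 67/3.
Check: U(67/3, 1) = 135.

x = 67/3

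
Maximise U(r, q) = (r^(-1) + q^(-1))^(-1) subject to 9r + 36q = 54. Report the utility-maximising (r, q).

r* = 2, q* = 1

For CES with ρ = -1, MRS = (q/r)^2.
Tangency: set MRS = p_r/p_q = 9/36 = 0.25.
So (q/r)^2 = 0.25; taking the square root, q/r = 0.5, i.e. q = 0.5·r.
Substitute into the budget 9·r + 36·q = 54: 27·r = 54, so r* = 2 and q* = 0.5·2 = 1.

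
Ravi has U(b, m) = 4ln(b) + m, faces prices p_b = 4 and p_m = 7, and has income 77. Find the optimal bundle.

MU_b = 4/b, MU_m = 1.
MRS = 4/b ÷ 1.
Tangency: set MRS = p_b/p_m = 4/7.
MRS depends only on b: 4/b = 4/7 ⇒ b* = 4/(4/7) = 7.
From the budget, 7·m = 77 − 4·7 = 49, so m* = 7.

b* = 7, m* = 7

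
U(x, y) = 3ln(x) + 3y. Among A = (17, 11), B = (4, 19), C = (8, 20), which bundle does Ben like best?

Evaluate utility at each bundle:
U(A) = 41.500.
U(B) = 61.159.
U(C) = 66.238.
Highest utility is C, so C ≻ B ≻ A.

Bundle C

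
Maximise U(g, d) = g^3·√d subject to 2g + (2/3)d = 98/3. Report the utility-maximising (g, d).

g* = 14, d* = 7

MU_g = 3·g^2·√d and MU_d = 0.5·g^3·d^(-0.5).
MRS = MU_g/MU_d = (6)·d/g.
Tangency: set MRS = p_g/p_d = 2/(2/3) = 3.
So (6)·d/g = 3, i.e. d = 0.5·g.
Substitute into the budget 2·g + (2/3)·d = 98/3: (7/3)·g = 98/3, so g* = 14.
Then d* = 0.5·14 = 7.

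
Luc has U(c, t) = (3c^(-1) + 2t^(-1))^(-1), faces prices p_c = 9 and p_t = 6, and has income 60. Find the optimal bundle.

For CES with ρ = -1, MRS = (3/2)·(t/c)^2.
Tangency: set MRS = p_c/p_t = 9/6 = 1.5.
So (t/c)^2 = 1; taking the square root, t/c = 1, i.e. t = c.
Substitute into the budget 9·c + 6·t = 60: 15·c = 60, so c* = 4 and t* = 4.

c* = 4, t* = 4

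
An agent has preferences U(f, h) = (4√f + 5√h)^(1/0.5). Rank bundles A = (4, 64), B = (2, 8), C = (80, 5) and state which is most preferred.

Evaluate utility at each bundle:
U(A) = 2304.000.
U(B) = 392.000.
U(C) = 2205.000.
Highest utility is A, so A ≻ C ≻ B.

Bundle A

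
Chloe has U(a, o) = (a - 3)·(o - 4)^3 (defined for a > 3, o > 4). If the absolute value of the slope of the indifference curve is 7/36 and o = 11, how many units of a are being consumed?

MU_a = (o−4)^3, MU_o = 3·(a−3)·(o−4)^2.
MRS = (1/3)·(o−4)/(a−3).
Substitute o = 11: MRS = (7/3)/(a − 3). Setting this equal to 7/36 gives a − 3 = (7/3)/(7/36) = 12, so a = 15.

a = 15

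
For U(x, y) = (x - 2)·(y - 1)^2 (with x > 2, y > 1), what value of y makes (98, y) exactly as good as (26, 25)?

y = 13

U(26, 25) = 13824.
Set U(98, y) = 13824 and solve.
With x = 98: (98 − 2) = 96, so (y − 1)^2 = 13824/96 = 144.
Taking the square root (with y > 1): y − 1 = 12, so y = 13.
Check: U(98, 13) = 13824.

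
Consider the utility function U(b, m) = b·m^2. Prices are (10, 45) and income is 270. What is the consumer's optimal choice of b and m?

MU_b = m^2 and MU_m = 2·b·m.
MRS = MU_b/MU_m = (1/2)·m/b.
Tangency: set MRS = p_b/p_m = 10/45 = 2/9.
So (1/2)·m/b = 2/9, i.e. m = (4/9)·b.
Substitute into the budget 10·b + 45·m = 270: 30·b = 270, so b* = 9.
Then m* = (4/9)·9 = 4.

b* = 9, m* = 4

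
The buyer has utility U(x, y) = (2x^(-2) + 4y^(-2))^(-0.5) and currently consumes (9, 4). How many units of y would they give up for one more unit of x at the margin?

MRS = 32/729

For CES with ρ = -2, MRS = (2/4)·(y/x)^3.
At (9, 4): MRS = 32/729.
So at (9, 4) the consumer would give up 32/729 units of y for one more unit of x.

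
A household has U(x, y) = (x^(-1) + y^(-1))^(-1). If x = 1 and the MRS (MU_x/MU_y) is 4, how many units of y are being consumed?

y = 2

For CES with ρ = -1, MRS = (y/x)^2.
Setting (y/1)^2 = 4 gives y/1 = 2 and y = 2.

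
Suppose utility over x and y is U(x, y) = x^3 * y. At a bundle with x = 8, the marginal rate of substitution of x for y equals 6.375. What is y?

MU_x = 3·x^2·y and MU_y = x^3.
MRS = MU_x/MU_y = (3/1)·y/x.
Substitute x = 8: MRS = y/(8/3). Setting y/(8/3) = 6.375 gives y = 6.375·(8/3) = 17.

y = 17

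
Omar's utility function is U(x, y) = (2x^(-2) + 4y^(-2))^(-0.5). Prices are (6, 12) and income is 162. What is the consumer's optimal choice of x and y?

x* = 9, y* = 9

For CES with ρ = -2, MRS = (2/4)·(y/x)^3.
Tangency: set MRS = p_x/p_y = 6/12 = 0.5.
So (y/x)^3 = 1; taking the cube root, y/x = 1, i.e. y = x.
Substitute into the budget 6·x + 12·y = 162: 18·x = 162, so x* = 9 and y* = 9.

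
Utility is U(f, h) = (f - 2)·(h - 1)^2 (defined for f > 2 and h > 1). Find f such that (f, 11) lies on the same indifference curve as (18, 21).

f = 66

U(18, 21) = 6400.
Set U(f, 11) = 6400 and solve.
With h = 11: (11 − 1)^2 = 100, so (f − 2) = 6400/100 = 64.
So f = 2 + 64 = 66.
Check: U(66, 11) = 6400.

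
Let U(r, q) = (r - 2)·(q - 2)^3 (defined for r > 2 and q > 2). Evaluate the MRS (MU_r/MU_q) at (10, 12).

MU_r = (q−2)^3, MU_q = 3·(r−2)·(q−2)^2.
MRS = (1/3)·(q−2)/(r−2).
At (10, 12): MRS = 5/12.
The indifference curve has slope −5/12 at this bundle.

MRS = 5/12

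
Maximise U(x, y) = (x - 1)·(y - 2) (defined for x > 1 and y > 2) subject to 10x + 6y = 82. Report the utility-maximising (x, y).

x* = 4, y* = 7

MU_x = (y−2), MU_y = (x−1).
MRS = (y−2)/(x−1).
Tangency: set MRS = p_x/p_y = 10/6 = 5/3.
So (y − 2)/(x − 1) = 5/3, i.e. (y − 2) = (5/3)·(x − 1).
Rewrite the budget in excess-of-subsistence terms: 10·(x − 1) + 6·(y − 2) = 82 − 10·1 − 6·2 = 60.
Substituting, 20·(x − 1) = 60, so x − 1 = 3 and x* = 4.
Then y − 2 = (5/3)·3 = 5, so y* = 7.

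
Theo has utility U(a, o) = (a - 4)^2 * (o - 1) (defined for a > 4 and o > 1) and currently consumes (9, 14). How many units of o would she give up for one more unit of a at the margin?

MRS = 5.2

MU_a = 2·(a−4)·(o−1), MU_o = (a−4)^2.
MRS = (2/1)·(o−1)/(a−4).
At (9, 14): MRS = 5.2.
The indifference curve has slope −5.2 at this bundle.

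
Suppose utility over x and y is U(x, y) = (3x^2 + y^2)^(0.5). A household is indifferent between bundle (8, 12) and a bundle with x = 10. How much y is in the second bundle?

U depends on (x, y) only through S = 3x^2 + y^2, so equal utility means equal S. At (8, 12): S = 336.
With x = 10: 3·10^2 = 300, so y^2 = 336 − 300 = 36.
Hence y = √36 = 6.
Check: U(10, 6) = 18.3303.

y = 6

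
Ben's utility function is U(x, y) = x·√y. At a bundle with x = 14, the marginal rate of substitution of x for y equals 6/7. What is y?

y = 6

MU_x = √y and MU_y = 0.5·x·y^(-0.5).
MRS = MU_x/MU_y = (2)·y/x.
Substitute x = 14: MRS = y/7. Setting y/7 = 6/7 gives y = (6/7)·7 = 6.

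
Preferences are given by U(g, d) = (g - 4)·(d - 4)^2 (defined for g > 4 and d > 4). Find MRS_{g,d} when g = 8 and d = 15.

MRS = 1.375

MU_g = (d−4)^2, MU_d = 2·(g−4)·(d−4).
MRS = (1/2)·(d−4)/(g−4).
At (8, 15): MRS = 1.375.
That is, one extra unit of g is worth 1.375 units of d at the margin.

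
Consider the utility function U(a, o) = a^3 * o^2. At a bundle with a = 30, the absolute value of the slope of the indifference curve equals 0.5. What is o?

MU_a = 3·a^2·o^2 and MU_o = 2·a^3·o.
MRS = MU_a/MU_o = (3/2)·o/a.
Substitute a = 30: MRS = o/20. Setting o/20 = 0.5 gives o = 0.5·20 = 10.

o = 10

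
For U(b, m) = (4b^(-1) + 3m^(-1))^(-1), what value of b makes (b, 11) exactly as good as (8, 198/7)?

U depends on (b, m) only through S = 4b^(-1) + 3m^(-1), so equal utility means equal S. At (8, 198/7): S = 20/33.
With m = 11: 3·11^(-1) = 3/11, so 4b^(-1) = 20/33 − 3/11 = 1/3, i.e. b^(-1) = 1/12.
Hence b = 1/(1/12) = 12.
Check: U(12, 11) = 1.65.

b = 12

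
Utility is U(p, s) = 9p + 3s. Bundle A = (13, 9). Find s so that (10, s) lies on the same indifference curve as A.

s = 18

U(13, 9) = 144.
Set U(10, s) = 144 and solve.
9·10 + 3s = 144 ⇒ 3s = 54 ⇒ s = 18.
Check: U(10, 18) = 144.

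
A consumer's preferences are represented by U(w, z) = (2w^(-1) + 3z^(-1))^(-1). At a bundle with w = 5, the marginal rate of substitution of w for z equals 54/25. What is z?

z = 9

For CES with ρ = -1, MRS = (2/3)·(z/w)^2.
Setting (2/3)·(z/5)^2 = 54/25 gives (z/5)^2 = 81/25, so z/5 = 1.8 and z = 9.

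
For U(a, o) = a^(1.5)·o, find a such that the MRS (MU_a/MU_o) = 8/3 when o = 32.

MU_a = 1.5·√a·o and MU_o = a^(1.5).
MRS = MU_a/MU_o = (1.5)·o/a.
Substitute o = 32: MRS = 48/a. Setting 48/a = 8/3 gives a = 48/(8/3) = 18.

a = 18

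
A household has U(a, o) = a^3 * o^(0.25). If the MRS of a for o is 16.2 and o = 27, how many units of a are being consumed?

MU_a = 3·a^2·o^(0.25) and MU_o = 0.25·a^3·o^(-0.75).
MRS = MU_a/MU_o = (12)·o/a.
Substitute o = 27: MRS = 324/a. Setting 324/a = 16.2 gives a = 324/16.2 = 20.

a = 20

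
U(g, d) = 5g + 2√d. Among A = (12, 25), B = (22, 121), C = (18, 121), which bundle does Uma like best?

Evaluate utility at each bundle:
U(A) = 70.000.
U(B) = 132.000.
U(C) = 112.000.
Highest utility is B, so B ≻ C ≻ A.

Bundle B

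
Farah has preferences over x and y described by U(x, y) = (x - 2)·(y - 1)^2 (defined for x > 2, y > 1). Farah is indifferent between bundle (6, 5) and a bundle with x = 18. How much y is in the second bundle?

U(6, 5) = 64.
Set U(18, y) = 64 and solve.
With x = 18: (18 − 2) = 16, so (y − 1)^2 = 64/16 = 4.
Taking the square root (with y > 1): y − 1 = 2, so y = 3.
Check: U(18, 3) = 64.

y = 3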